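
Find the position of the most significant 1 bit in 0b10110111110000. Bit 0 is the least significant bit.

13

0b10110111110000 = 10110111110000
The topmost 1 is at position 13 (since 2^13 = 8192 ≤ 11760 < 16384).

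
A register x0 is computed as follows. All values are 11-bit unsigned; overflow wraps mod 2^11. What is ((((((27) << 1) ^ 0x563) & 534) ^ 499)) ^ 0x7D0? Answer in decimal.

27 = 00000011011
→ << 1 (mod 2^11) → 00000110110 = 54
0x563 = 10101100011
→ ^ → 10101010101 = 1365
534 = 01000010110
→ & → 00000010100 = 20
499 = 00111110011
→ ^ → 00111100111 = 487
0x7D0 = 11111010000
→ ^ → 11000110111 = 1591

1591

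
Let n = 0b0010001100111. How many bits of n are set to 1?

6

n = 10001100111
Count the 1s: 1 + 1 + 1 + 1 + 1 + 1 = 6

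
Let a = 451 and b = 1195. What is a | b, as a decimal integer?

451 = 00111000011
1195 = 10010101011
 OR → 10111101011 = 1515

1515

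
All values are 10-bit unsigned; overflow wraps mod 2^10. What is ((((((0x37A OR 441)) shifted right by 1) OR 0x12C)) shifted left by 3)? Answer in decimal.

1000

0x37A = 1101111010
441 = 0110111001
→ OR → 1111111011 = 1019
→ shifted right by 1 → 0111111101 = 509
0x12C = 0100101100
→ OR → 0111111101 = 509
→ shifted left by 3 (mod 2^10) → 1111101000 = 1000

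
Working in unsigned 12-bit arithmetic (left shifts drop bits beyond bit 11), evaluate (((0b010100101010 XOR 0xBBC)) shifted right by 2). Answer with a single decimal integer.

933

0b010100101010 = 010100101010
0xBBC = 101110111100
→ XOR → 111010010110 = 3734
→ shifted right by 2 → 001110100101 = 933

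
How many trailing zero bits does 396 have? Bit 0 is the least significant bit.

396 = 110001100
Trailing zeros: 2, so the lowest set bit is bit 2 (value 4).

2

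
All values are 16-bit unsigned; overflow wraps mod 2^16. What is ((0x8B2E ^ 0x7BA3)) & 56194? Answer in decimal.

53376

0x8B2E = 1000101100101110
0x7BA3 = 0111101110100011
→ ^ → 1111000010001101 = 61581
56194 = 1101101110000010
→ & → 1101000010000000 = 53376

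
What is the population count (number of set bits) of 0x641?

4

0x641 = 11001000001
Count the 1s: 1 + 1 + 1 + 1 = 4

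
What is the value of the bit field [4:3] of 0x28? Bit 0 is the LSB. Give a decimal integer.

v = 00101000
Shift right by 3: 00101
Mask low 2 bits: 01 = 1

1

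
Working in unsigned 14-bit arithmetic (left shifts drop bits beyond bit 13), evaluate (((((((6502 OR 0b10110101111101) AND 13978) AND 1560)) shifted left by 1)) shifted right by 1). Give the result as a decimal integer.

1048

6502 = 01100101100110
0b10110101111101 = 10110101111101
→ OR → 11110101111111 = 15743
13978 = 11011010011010
→ AND → 11010000011010 = 13338
1560 = 00011000011000
→ AND → 00010000011000 = 1048
→ shifted left by 1 (mod 2^14) → 00100000110000 = 2096
→ shifted right by 1 → 00010000011000 = 1048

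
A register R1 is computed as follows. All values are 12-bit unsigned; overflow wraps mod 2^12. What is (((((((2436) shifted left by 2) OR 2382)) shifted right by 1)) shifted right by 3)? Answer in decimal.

2436 = 100110000100
→ shifted left by 2 (mod 2^12) → 011000010000 = 1552
2382 = 100101001110
→ OR → 111101011110 = 3934
→ shifted right by 1 → 011110101111 = 1967
→ shifted right by 3 → 000011110101 = 245

245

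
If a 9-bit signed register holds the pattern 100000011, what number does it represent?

pattern = 100000011 (MSB is 1 ⇒ negative)
Invert: 011111100, add 1 → 011111101 = 253, so the value is -253.
(Equivalently: 259 - 2^9 = 259 - 512 = -253.)

-253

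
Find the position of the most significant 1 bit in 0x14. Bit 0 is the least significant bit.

4

0x14 = 10100
The topmost 1 is at position 4 (since 2^4 = 16 ≤ 20 < 32).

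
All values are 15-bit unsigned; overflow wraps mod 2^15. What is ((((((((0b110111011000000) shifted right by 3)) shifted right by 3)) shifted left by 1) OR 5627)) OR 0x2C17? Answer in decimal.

16383

0b110111011000000 = 110111011000000
→ shifted right by 3 → 000110111011000 = 3544
→ shifted right by 3 → 000000110111011 = 443
→ shifted left by 1 (mod 2^15) → 000001101110110 = 886
5627 = 001010111111011
→ OR → 001011111111111 = 6143
0x2C17 = 010110000010111
→ OR → 011111111111111 = 16383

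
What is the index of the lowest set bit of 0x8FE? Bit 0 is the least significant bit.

1

0x8FE = 100011111110
Trailing zeros: 1, so the lowest set bit is bit 1 (value 2).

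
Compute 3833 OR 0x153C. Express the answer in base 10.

3833 = 0111011111001
0x153C = 1010100111100
 OR → 1111111111101 = 8189

8189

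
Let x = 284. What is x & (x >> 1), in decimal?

x = 100011100 = 284
x>>1 = 010001110
AND  = 000001100 = 12
(x & (x >> 1) has a 1 wherever x has two consecutive 1 bits.)

12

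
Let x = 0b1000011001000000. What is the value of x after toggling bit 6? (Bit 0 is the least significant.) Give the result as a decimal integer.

x = 1000011001000000
bit 6 is currently 1; toggle it via x ^ (1 << 6) = x ^ 64
→ 1000011000000000 = 34304

34304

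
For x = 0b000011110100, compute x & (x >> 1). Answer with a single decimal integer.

112

x = 11110100 = 244
x>>1 = 01111010
AND  = 01110000 = 112
(x & (x >> 1) has a 1 wherever x has two consecutive 1 bits.)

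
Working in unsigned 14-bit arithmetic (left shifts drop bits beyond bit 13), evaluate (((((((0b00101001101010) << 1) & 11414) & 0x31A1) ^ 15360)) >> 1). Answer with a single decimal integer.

7744

0b00101001101010 = 00101001101010
→ << 1 (mod 2^14) → 01010011010100 = 5332
11414 = 10110010010110
→ & → 00010010010100 = 1172
0x31A1 = 11000110100001
→ & → 00000010000000 = 128
15360 = 11110000000000
→ ^ → 11110010000000 = 15488
→ >> 1 → 01111001000000 = 7744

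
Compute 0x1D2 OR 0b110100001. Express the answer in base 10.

0x1D2 = 111010010
b = 110100001
 OR → 111110011 = 499

499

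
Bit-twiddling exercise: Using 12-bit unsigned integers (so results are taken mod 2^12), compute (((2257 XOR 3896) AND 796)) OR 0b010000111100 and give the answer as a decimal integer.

1852

2257 = 100011010001
3896 = 111100111000
→ XOR → 011111101001 = 2025
796 = 001100011100
→ AND → 001100001000 = 776
0b010000111100 = 010000111100
→ OR → 011100111100 = 1852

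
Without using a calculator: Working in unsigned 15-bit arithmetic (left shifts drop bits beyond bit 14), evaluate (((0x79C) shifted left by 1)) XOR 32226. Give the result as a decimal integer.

0x79C = 000011110011100
→ shifted left by 1 (mod 2^15) → 000111100111000 = 3896
32226 = 111110111100010
→ XOR → 111001011011010 = 29402

29402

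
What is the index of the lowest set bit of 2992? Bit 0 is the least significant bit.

4

2992 = 101110110000
Trailing zeros: 4, so the lowest set bit is bit 4 (value 16).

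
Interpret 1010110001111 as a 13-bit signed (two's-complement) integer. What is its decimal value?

pattern = 1010110001111 (MSB is 1 ⇒ negative)
Invert: 0101001110000, add 1 → 0101001110001 = 2673, so the value is -2673.
(Equivalently: 5519 - 2^13 = 5519 - 8192 = -2673.)

-2673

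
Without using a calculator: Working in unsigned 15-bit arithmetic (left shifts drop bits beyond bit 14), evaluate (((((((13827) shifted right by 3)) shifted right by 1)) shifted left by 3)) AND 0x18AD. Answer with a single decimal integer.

13827 = 011011000000011
→ shifted right by 3 → 000011011000000 = 1728
→ shifted right by 1 → 000001101100000 = 864
→ shifted left by 3 (mod 2^15) → 001101100000000 = 6912
0x18AD = 001100010101101
→ AND → 001100000000000 = 6144

6144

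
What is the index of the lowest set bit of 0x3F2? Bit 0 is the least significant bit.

0x3F2 = 1111110010
Trailing zeros: 1, so the lowest set bit is bit 1 (value 2).

1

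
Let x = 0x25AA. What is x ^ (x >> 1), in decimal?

x = 10010110101010 = 9642
x>>1 = 01001011010101
XOR  = 11011101111111 = 14207
(x ^ (x >> 1) gives the standard binary-reflected Gray code of x.)

14207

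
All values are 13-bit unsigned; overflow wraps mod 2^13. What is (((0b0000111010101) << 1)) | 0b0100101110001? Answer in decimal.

3067

0b0000111010101 = 0000111010101
→ << 1 (mod 2^13) → 0001110101010 = 938
0b0100101110001 = 0100101110001
→ | → 0101111111011 = 3067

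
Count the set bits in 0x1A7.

6

0x1A7 = 110100111
Count the 1s: 1 + 1 + 1 + 1 + 1 + 1 = 6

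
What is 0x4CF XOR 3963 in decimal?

2996

0x4CF = 010011001111
3963 = 111101111011
XOR → 101110110100 = 2996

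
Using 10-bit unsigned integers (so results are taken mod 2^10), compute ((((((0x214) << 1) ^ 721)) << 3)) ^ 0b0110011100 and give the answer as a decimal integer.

596

0x214 = 1000010100
→ << 1 (mod 2^10) → 0000101000 = 40
721 = 1011010001
→ ^ → 1011111001 = 761
→ << 3 (mod 2^10) → 1111001000 = 968
0b0110011100 = 0110011100
→ ^ → 1001010100 = 596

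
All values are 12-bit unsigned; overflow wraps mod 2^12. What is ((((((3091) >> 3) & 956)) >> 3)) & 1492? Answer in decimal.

16

3091 = 110000010011
→ >> 3 → 000110000010 = 386
956 = 001110111100
→ & → 000110000000 = 384
→ >> 3 → 000000110000 = 48
1492 = 010111010100
→ & → 000000010000 = 16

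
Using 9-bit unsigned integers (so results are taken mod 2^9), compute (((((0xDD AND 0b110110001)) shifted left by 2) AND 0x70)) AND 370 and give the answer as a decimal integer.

0xDD = 011011101
0b110110001 = 110110001
→ AND → 010010001 = 145
→ shifted left by 2 (mod 2^9) → 001000100 = 68
0x70 = 001110000
→ AND → 001000000 = 64
370 = 101110010
→ AND → 001000000 = 64

64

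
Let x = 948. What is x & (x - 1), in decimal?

x = 1110110100 = 948
x - 1 = 1110110011
AND   = 1110110000 = 944
(x & (x - 1) clears the lowest set bit of x.)

944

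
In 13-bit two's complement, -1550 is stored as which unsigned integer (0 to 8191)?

6642

1550 in 13 bits: 0011000001110
Invert: 1100111110001
Add 1:  1100111110010 = 6642
(Check: 2^13 - 1550 = 8192 - 1550 = 6642.)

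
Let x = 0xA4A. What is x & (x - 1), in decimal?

x = 101001001010 = 2634
x - 1 = 101001001001
AND   = 101001001000 = 2632
(x & (x - 1) clears the lowest set bit of x.)

2632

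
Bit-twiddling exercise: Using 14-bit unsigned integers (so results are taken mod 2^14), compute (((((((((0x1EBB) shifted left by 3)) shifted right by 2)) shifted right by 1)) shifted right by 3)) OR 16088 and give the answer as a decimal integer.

16095

0x1EBB = 01111010111011
→ shifted left by 3 (mod 2^14) → 11010111011000 = 13784
→ shifted right by 2 → 00110101110110 = 3446
→ shifted right by 1 → 00011010111011 = 1723
→ shifted right by 3 → 00000011010111 = 215
16088 = 11111011011000
→ OR → 11111011011111 = 16095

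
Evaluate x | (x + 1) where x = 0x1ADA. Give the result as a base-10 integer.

6875

x = 1101011011010 = 6874
x + 1 = 1101011011011
OR    = 1101011011011 = 6875
(x | (x + 1) sets the lowest cleared bit.)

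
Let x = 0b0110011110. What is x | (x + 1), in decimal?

x = 110011110 = 414
x + 1 = 110011111
OR    = 110011111 = 415
(x | (x + 1) sets the lowest cleared bit.)

415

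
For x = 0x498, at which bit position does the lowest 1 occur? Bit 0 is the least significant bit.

0x498 = 10010011000
Trailing zeros: 3, so the lowest set bit is bit 3 (value 8).

3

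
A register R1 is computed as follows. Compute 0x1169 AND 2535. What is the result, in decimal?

353

0x1169 = 1000101101001
2535 = 0100111100111
AND → 0000101100001 = 353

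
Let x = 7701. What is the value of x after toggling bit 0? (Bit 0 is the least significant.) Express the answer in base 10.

x = 1111000010101
bit 0 is currently 1; toggle it via x ^ (1 << 0) = x ^ 1
→ 1111000010100 = 7700

7700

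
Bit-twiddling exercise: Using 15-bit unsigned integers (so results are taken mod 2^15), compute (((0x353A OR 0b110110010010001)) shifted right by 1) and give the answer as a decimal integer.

16093

0x353A = 011010100111010
0b110110010010001 = 110110010010001
→ OR → 111110110111011 = 32187
→ shifted right by 1 → 011111011011101 = 16093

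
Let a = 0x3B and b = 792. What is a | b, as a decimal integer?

827

0x3B = 0000111011
792 = 1100011000
 OR → 1100111011 = 827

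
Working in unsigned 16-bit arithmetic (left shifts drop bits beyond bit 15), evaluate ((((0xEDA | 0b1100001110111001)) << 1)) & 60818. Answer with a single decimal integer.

0xEDA = 0000111011011010
0b1100001110111001 = 1100001110111001
→ | → 1100111111111011 = 53243
→ << 1 (mod 2^16) → 1001111111110110 = 40950
60818 = 1110110110010010
→ & → 1000110110010010 = 36242

36242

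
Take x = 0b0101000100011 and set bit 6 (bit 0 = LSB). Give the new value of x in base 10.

x = 0101000100011
bit 6 is currently 0; set it via x | (1 << 6) = x | 64
→ 0101001100011 = 2659

2659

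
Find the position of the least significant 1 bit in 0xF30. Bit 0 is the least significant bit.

0xF30 = 111100110000
Trailing zeros: 4, so the lowest set bit is bit 4 (value 16).

4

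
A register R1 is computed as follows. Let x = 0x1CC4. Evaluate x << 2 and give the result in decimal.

29456

0x1CC4 = 001110011000100
shift left by 2 → 111001100010000 = 29456
(equivalently, 7364 × 2^2 = 7364 × 4)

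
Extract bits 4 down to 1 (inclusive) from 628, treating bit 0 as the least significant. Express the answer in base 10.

v = 1001110100
Shift right by 1: 100111010
Mask low 4 bits: 1010 = 10

10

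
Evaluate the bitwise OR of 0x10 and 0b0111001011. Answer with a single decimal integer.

0x10 = 000010000
b = 111001011
 OR → 111011011 = 475

475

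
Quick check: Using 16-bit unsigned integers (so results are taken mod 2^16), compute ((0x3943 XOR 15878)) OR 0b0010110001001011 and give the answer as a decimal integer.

12111

0x3943 = 0011100101000011
15878 = 0011111000000110
→ XOR → 0000011101000101 = 1861
0b0010110001001011 = 0010110001001011
→ OR → 0010111101001111 = 12111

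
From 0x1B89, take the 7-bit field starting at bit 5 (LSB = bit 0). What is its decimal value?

v = 1101110001001
Shift right by 5: 11011100
Mask low 7 bits: 1011100 = 92

92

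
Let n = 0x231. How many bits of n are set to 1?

4

0x231 = 1000110001
Count the 1s: 1 + 1 + 1 + 1 = 4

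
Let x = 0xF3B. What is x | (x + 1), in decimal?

3903

x = 111100111011 = 3899
x + 1 = 111100111100
OR    = 111100111111 = 3903
(x | (x + 1) sets the lowest cleared bit.)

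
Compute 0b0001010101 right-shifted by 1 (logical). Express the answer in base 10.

42

x = 1010101
shift right by 1 → 0101010 = 42
(equivalently, floor(85 / 2))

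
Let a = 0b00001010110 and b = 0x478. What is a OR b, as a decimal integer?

a = 00001010110
0x478 = 10001111000
 OR → 10001111110 = 1150

1150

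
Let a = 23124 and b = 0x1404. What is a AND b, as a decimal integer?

4100

23124 = 101101001010100
0x1404 = 001010000000100
AND → 001000000000100 = 4100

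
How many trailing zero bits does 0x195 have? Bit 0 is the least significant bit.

0

0x195 = 110010101
Trailing zeros: 0, so the lowest set bit is bit 0 (value 1).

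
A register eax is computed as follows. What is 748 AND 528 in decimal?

748 = 1011101100
528 = 1000010000
AND → 1000000000 = 512

512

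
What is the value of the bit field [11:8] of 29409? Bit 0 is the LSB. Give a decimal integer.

v = 0111001011100001
Shift right by 8: 01110010
Mask low 4 bits: 0010 = 2

2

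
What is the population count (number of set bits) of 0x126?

0x126 = 100100110
Count the 1s: 1 + 1 + 1 + 1 = 4

4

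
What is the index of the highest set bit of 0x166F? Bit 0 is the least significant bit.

12

0x166F = 1011001101111
The topmost 1 is at position 12 (since 2^12 = 4096 ≤ 5743 < 8192).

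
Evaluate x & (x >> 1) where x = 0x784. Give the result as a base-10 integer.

896

x = 11110000100 = 1924
x>>1 = 01111000010
AND  = 01110000000 = 896
(x & (x >> 1) has a 1 wherever x has two consecutive 1 bits.)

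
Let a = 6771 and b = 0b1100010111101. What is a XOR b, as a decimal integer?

6771 = 1101001110011
b = 1100010111101
XOR → 0001011001110 = 718

718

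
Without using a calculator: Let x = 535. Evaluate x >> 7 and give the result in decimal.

4

535 = 1000010111
shift right by 7 → 0000000100 = 4
(equivalently, floor(535 / 128))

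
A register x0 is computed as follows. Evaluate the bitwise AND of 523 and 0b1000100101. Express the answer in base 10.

523 = 1000001011
b = 1000100101
AND → 1000000001 = 513

513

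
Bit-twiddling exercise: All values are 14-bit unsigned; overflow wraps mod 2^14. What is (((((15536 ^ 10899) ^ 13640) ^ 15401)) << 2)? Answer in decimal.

15624

15536 = 11110010110000
10899 = 10101010010011
→ ^ → 01011000100011 = 5667
13640 = 11010101001000
→ ^ → 10001101101011 = 9067
15401 = 11110000101001
→ ^ → 01111101000010 = 8002
→ << 2 (mod 2^14) → 11110100001000 = 15624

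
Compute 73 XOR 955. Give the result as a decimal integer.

73 = 0001001001
955 = 1110111011
XOR → 1111110010 = 1010

1010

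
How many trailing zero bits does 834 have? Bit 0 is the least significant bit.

1

834 = 1101000010
Trailing zeros: 1, so the lowest set bit is bit 1 (value 2).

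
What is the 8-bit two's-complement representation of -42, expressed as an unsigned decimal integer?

42 in 8 bits: 00101010
Invert: 11010101
Add 1:  11010110 = 214
(Check: 2^8 - 42 = 256 - 42 = 214.)

214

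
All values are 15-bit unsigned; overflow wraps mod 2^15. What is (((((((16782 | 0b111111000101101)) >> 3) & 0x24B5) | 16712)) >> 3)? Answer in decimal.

16782 = 100000110001110
0b111111000101101 = 111111000101101
→ | → 111111110101111 = 32687
→ >> 3 → 000111111110101 = 4085
0x24B5 = 010010010110101
→ & → 000010010110101 = 1205
16712 = 100000101001000
→ | → 100010111111101 = 17917
→ >> 3 → 000100010111111 = 2239

2239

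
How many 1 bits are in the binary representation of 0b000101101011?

n = 101101011
Count the 1s: 1 + 1 + 1 + 1 + 1 + 1 = 6

6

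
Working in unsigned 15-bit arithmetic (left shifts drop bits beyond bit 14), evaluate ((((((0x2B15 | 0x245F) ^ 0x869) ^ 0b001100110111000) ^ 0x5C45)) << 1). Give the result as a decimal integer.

0x2B15 = 010101100010101
0x245F = 010010001011111
→ | → 010111101011111 = 12127
0x869 = 000100001101001
→ ^ → 010011100110110 = 10038
0b001100110111000 = 001100110111000
→ ^ → 011111010001110 = 16014
0x5C45 = 101110001000101
→ ^ → 110001011001011 = 25291
→ << 1 (mod 2^15) → 100010110010110 = 17814

17814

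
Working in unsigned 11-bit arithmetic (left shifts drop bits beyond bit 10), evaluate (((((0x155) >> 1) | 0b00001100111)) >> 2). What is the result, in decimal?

59

0x155 = 00101010101
→ >> 1 → 00010101010 = 170
0b00001100111 = 00001100111
→ | → 00011101111 = 239
→ >> 2 → 00000111011 = 59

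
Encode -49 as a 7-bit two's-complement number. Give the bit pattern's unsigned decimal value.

79

49 in 7 bits: 0110001
Invert: 1001110
Add 1:  1001111 = 79
(Check: 2^7 - 49 = 128 - 49 = 79.)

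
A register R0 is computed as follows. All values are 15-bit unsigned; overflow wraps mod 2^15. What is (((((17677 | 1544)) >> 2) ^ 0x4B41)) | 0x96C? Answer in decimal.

17677 = 100010100001101
1544 = 000011000001000
→ | → 100011100001101 = 18189
→ >> 2 → 001000111000011 = 4547
0x4B41 = 100101101000001
→ ^ → 101101010000010 = 23170
0x96C = 000100101101100
→ | → 101101111101110 = 23534

23534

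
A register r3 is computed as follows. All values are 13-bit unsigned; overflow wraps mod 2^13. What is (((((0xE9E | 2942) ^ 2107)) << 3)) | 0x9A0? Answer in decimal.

0xE9E = 0111010011110
2942 = 0101101111110
→ | → 0111111111110 = 4094
2107 = 0100000111011
→ ^ → 0011111000101 = 1989
→ << 3 (mod 2^13) → 1111000101000 = 7720
0x9A0 = 0100110100000
→ | → 1111110101000 = 8104

8104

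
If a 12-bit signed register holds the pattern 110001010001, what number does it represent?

-943

pattern = 110001010001 (MSB is 1 ⇒ negative)
Invert: 001110101110, add 1 → 001110101111 = 943, so the value is -943.
(Equivalently: 3153 - 2^12 = 3153 - 4096 = -943.)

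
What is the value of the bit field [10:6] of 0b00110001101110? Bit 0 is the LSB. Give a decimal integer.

v = 00110001101110
Shift right by 6: 00110001
Mask low 5 bits: 10001 = 17

17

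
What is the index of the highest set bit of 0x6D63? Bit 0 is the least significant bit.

14

0x6D63 = 110110101100011
The topmost 1 is at position 14 (since 2^14 = 16384 ≤ 28003 < 32768).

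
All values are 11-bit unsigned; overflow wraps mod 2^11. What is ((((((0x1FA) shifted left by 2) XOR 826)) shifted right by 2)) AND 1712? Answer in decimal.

48

0x1FA = 00111111010
→ shifted left by 2 (mod 2^11) → 11111101000 = 2024
826 = 01100111010
→ XOR → 10011010010 = 1234
→ shifted right by 2 → 00100110100 = 308
1712 = 11010110000
→ AND → 00000110000 = 48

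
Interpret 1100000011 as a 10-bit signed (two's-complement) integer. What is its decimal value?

pattern = 1100000011 (MSB is 1 ⇒ negative)
Invert: 0011111100, add 1 → 0011111101 = 253, so the value is -253.
(Equivalently: 771 - 2^10 = 771 - 1024 = -253.)

-253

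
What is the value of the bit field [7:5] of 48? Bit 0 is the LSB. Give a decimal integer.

v = 000110000
Shift right by 5: 0001
Mask low 3 bits: 001 = 1

1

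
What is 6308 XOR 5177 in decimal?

3229

6308 = 1100010100100
5177 = 1010000111001
XOR → 0110010011101 = 3229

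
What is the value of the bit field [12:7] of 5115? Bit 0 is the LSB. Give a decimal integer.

39

v = 1001111111011
Shift right by 7: 100111
Mask low 6 bits: 100111 = 39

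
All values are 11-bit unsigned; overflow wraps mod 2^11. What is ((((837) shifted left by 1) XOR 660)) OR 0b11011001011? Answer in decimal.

1759

837 = 01101000101
→ shifted left by 1 (mod 2^11) → 11010001010 = 1674
660 = 01010010100
→ XOR → 10000011110 = 1054
0b11011001011 = 11011001011
→ OR → 11011011111 = 1759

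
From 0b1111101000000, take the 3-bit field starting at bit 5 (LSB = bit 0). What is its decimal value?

v = 1111101000000
Shift right by 5: 11111010
Mask low 3 bits: 010 = 2

2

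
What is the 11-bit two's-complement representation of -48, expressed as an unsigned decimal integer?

2000

48 in 11 bits: 00000110000
Invert: 11111001111
Add 1:  11111010000 = 2000
(Check: 2^11 - 48 = 2048 - 48 = 2000.)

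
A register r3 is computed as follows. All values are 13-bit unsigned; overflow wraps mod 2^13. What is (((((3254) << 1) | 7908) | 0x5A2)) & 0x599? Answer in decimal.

1416

3254 = 0110010110110
→ << 1 (mod 2^13) → 1100101101100 = 6508
7908 = 1111011100100
→ | → 1111111101100 = 8172
0x5A2 = 0010110100010
→ | → 1111111101110 = 8174
0x599 = 0010110011001
→ & → 0010110001000 = 1416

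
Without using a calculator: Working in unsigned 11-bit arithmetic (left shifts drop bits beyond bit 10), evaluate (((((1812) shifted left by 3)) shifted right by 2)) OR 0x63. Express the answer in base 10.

107

1812 = 11100010100
→ shifted left by 3 (mod 2^11) → 00010100000 = 160
→ shifted right by 2 → 00000101000 = 40
0x63 = 00001100011
→ OR → 00001101011 = 107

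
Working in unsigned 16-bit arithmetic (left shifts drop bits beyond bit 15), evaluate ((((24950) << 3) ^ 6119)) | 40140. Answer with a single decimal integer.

24950 = 0110000101110110
→ << 3 (mod 2^16) → 0000101110110000 = 2992
6119 = 0001011111100111
→ ^ → 0001110001010111 = 7255
40140 = 1001110011001100
→ | → 1001110011011111 = 40159

40159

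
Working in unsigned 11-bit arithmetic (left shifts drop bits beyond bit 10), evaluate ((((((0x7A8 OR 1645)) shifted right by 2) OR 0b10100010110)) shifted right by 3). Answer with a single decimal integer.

0x7A8 = 11110101000
1645 = 11001101101
→ OR → 11111101101 = 2029
→ shifted right by 2 → 00111111011 = 507
0b10100010110 = 10100010110
→ OR → 10111111111 = 1535
→ shifted right by 3 → 00010111111 = 191

191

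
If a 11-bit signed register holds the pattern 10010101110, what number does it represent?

-850

pattern = 10010101110 (MSB is 1 ⇒ negative)
Invert: 01101010001, add 1 → 01101010010 = 850, so the value is -850.
(Equivalently: 1198 - 2^11 = 1198 - 2048 = -850.)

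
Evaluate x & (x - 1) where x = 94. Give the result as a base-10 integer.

x = 1011110 = 94
x - 1 = 1011101
AND   = 1011100 = 92
(x & (x - 1) clears the lowest set bit of x.)

92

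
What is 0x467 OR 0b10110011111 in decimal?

1535

0x467 = 10001100111
b = 10110011111
 OR → 10111111111 = 1535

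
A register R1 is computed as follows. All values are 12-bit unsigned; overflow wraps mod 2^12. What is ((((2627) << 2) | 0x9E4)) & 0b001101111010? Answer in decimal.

360

2627 = 101001000011
→ << 2 (mod 2^12) → 100100001100 = 2316
0x9E4 = 100111100100
→ | → 100111101100 = 2540
0b001101111010 = 001101111010
→ & → 000101101000 = 360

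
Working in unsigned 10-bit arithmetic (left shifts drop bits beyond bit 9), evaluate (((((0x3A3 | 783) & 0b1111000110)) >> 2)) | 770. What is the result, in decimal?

995

0x3A3 = 1110100011
783 = 1100001111
→ | → 1110101111 = 943
0b1111000110 = 1111000110
→ & → 1110000110 = 902
→ >> 2 → 0011100001 = 225
770 = 1100000010
→ | → 1111100011 = 995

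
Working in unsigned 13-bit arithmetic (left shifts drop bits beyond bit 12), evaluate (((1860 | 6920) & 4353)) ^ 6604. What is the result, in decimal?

1860 = 0011101000100
6920 = 1101100001000
→ | → 1111101001100 = 8012
4353 = 1000100000001
→ & → 1000100000000 = 4352
6604 = 1100111001100
→ ^ → 0100011001100 = 2252

2252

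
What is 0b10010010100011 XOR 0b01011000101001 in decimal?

12938

a = 10010010100011
b = 01011000101001
XOR → 11001010001010 = 12938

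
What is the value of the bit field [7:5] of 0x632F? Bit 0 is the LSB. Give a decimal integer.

v = 0110001100101111
Shift right by 5: 01100011001
Mask low 3 bits: 001 = 1

1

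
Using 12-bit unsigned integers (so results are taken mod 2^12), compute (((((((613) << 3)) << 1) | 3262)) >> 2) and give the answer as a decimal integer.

959

613 = 001001100101
→ << 3 (mod 2^12) → 001100101000 = 808
→ << 1 (mod 2^12) → 011001010000 = 1616
3262 = 110010111110
→ | → 111011111110 = 3838
→ >> 2 → 001110111111 = 959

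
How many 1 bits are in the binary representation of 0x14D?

0x14D = 101001101
Count the 1s: 1 + 1 + 1 + 1 + 1 = 5

5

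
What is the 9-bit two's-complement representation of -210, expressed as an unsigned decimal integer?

302

210 in 9 bits: 011010010
Invert: 100101101
Add 1:  100101110 = 302
(Check: 2^9 - 210 = 512 - 210 = 302.)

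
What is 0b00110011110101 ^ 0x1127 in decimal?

a = 0110011110101
0x1127 = 1000100100111
XOR → 1110111010010 = 7634

7634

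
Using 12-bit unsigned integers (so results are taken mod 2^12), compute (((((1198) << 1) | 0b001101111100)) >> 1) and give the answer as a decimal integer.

1198 = 010010101110
→ << 1 (mod 2^12) → 100101011100 = 2396
0b001101111100 = 001101111100
→ | → 101101111100 = 2940
→ >> 1 → 010110111110 = 1470

1470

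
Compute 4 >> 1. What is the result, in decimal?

4 = 100
shift right by 1 → 010 = 2
(equivalently, floor(4 / 2))

2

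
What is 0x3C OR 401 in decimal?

445

0x3C = 000111100
401 = 110010001
 OR → 110111101 = 445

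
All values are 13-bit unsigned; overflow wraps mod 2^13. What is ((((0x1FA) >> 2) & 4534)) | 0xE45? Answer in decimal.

3703

0x1FA = 0000111111010
→ >> 2 → 0000001111110 = 126
4534 = 1000110110110
→ & → 0000000110110 = 54
0xE45 = 0111001000101
→ | → 0111001110111 = 3703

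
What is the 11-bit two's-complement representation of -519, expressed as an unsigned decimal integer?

519 in 11 bits: 01000000111
Invert: 10111111000
Add 1:  10111111001 = 1529
(Check: 2^11 - 519 = 2048 - 519 = 1529.)

1529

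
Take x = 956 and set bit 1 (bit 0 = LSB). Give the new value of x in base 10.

958

x = 001110111100
bit 1 is currently 0; set it via x | (1 << 1) = x | 2
→ 001110111110 = 958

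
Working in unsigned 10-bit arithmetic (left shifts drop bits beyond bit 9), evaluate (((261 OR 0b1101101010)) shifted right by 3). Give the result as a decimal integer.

109

261 = 0100000101
0b1101101010 = 1101101010
→ OR → 1101101111 = 879
→ shifted right by 3 → 0001101101 = 109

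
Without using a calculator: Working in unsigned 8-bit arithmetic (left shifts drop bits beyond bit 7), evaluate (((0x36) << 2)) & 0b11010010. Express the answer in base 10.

0x36 = 00110110
→ << 2 (mod 2^8) → 11011000 = 216
0b11010010 = 11010010
→ & → 11010000 = 208

208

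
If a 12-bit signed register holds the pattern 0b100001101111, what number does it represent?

pattern = 100001101111 (MSB is 1 ⇒ negative)
Invert: 011110010000, add 1 → 011110010001 = 1937, so the value is -1937.
(Equivalently: 2159 - 2^12 = 2159 - 4096 = -1937.)

-1937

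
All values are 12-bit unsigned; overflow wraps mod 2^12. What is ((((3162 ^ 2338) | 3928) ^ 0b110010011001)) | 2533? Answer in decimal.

3162 = 110001011010
2338 = 100100100010
→ ^ → 010101111000 = 1400
3928 = 111101011000
→ | → 111101111000 = 3960
0b110010011001 = 110010011001
→ ^ → 001111100001 = 993
2533 = 100111100101
→ | → 101111100101 = 3045

3045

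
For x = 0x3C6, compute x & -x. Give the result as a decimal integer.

2

x = 1111000110 = 966
-x (two's complement) = …0000111010
AND   = 0000000010 = 2
(x & -x isolates the lowest set bit of x.)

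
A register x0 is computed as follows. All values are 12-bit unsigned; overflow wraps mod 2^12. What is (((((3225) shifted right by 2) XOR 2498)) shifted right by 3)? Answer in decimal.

3225 = 110010011001
→ shifted right by 2 → 001100100110 = 806
2498 = 100111000010
→ XOR → 101011100100 = 2788
→ shifted right by 3 → 000101011100 = 348

348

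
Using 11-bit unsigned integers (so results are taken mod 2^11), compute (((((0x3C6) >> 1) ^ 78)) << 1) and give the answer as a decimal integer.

858

0x3C6 = 01111000110
→ >> 1 → 00111100011 = 483
78 = 00001001110
→ ^ → 00110101101 = 429
→ << 1 (mod 2^11) → 01101011010 = 858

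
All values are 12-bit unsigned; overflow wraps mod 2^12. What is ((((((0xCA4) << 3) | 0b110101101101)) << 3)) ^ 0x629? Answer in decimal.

3393

0xCA4 = 110010100100
→ << 3 (mod 2^12) → 010100100000 = 1312
0b110101101101 = 110101101101
→ | → 110101101101 = 3437
→ << 3 (mod 2^12) → 101101101000 = 2920
0x629 = 011000101001
→ ^ → 110101000001 = 3393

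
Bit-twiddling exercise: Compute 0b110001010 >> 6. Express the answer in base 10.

6

x = 110001010
shift right by 6 → 000000110 = 6
(equivalently, floor(394 / 64))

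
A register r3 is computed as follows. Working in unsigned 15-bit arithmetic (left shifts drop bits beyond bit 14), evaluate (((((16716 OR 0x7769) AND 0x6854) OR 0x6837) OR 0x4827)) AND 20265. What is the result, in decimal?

16716 = 100000101001100
0x7769 = 111011101101001
→ OR → 111011101101101 = 30573
0x6854 = 110100001010100
→ AND → 110000001000100 = 24644
0x6837 = 110100000110111
→ OR → 110100001110111 = 26743
0x4827 = 100100000100111
→ OR → 110100001110111 = 26743
20265 = 100111100101001
→ AND → 100100000100001 = 18465

18465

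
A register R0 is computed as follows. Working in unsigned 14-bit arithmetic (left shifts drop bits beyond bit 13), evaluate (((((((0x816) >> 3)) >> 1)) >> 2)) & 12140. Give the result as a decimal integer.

0x816 = 00100000010110
→ >> 3 → 00000100000010 = 258
→ >> 1 → 00000010000001 = 129
→ >> 2 → 00000000100000 = 32
12140 = 10111101101100
→ & → 00000000100000 = 32

32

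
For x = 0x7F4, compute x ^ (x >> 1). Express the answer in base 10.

x = 11111110100 = 2036
x>>1 = 01111111010
XOR  = 10000001110 = 1038
(x ^ (x >> 1) gives the standard binary-reflected Gray code of x.)

1038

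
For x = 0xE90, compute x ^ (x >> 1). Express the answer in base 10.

2520

x = 111010010000 = 3728
x>>1 = 011101001000
XOR  = 100111011000 = 2520
(x ^ (x >> 1) gives the standard binary-reflected Gray code of x.)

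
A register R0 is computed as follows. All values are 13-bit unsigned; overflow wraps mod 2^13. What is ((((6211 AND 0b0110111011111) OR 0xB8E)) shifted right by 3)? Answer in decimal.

6211 = 1100001000011
0b0110111011111 = 0110111011111
→ AND → 0100001000011 = 2115
0xB8E = 0101110001110
→ OR → 0101111001111 = 3023
→ shifted right by 3 → 0000101111001 = 377

377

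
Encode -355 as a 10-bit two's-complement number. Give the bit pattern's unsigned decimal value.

669

355 in 10 bits: 0101100011
Invert: 1010011100
Add 1:  1010011101 = 669
(Check: 2^10 - 355 = 1024 - 355 = 669.)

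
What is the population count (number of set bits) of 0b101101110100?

n = 101101110100
Count the 1s: 1 + 1 + 1 + 1 + 1 + 1 + 1 = 7

7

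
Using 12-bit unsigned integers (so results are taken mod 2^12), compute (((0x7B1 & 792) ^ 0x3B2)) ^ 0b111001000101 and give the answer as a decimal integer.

0x7B1 = 011110110001
792 = 001100011000
→ & → 001100010000 = 784
0x3B2 = 001110110010
→ ^ → 000010100010 = 162
0b111001000101 = 111001000101
→ ^ → 111011100111 = 3815

3815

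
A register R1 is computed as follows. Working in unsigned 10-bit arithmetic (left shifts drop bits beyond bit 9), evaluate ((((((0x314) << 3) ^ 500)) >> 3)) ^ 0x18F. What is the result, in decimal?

421

0x314 = 1100010100
→ << 3 (mod 2^10) → 0010100000 = 160
500 = 0111110100
→ ^ → 0101010100 = 340
→ >> 3 → 0000101010 = 42
0x18F = 0110001111
→ ^ → 0110100101 = 421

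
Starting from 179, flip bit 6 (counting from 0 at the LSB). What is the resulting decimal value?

x = 10110011
bit 6 is currently 0; toggle it via x ^ (1 << 6) = x ^ 64
→ 11110011 = 243

243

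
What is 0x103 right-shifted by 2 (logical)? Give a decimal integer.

64

0x103 = 100000011
shift right by 2 → 001000000 = 64
(equivalently, floor(259 / 4))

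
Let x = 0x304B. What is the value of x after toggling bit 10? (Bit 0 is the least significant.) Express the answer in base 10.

13387

x = 11000001001011
bit 10 is currently 0; toggle it via x ^ (1 << 10) = x ^ 1024
→ 11010001001011 = 13387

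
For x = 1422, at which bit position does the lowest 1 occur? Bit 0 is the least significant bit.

1422 = 10110001110
Trailing zeros: 1, so the lowest set bit is bit 1 (value 2).

1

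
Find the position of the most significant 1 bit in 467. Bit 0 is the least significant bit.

467 = 111010011
The topmost 1 is at position 8 (since 2^8 = 256 ≤ 467 < 512).

8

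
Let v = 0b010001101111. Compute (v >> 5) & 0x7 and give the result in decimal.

v = 010001101111
Shift right by 5: 0100011
Mask low 3 bits: 011 = 3

3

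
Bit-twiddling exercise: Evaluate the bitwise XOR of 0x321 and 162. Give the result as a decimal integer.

0x321 = 1100100001
162 = 0010100010
XOR → 1110000011 = 899

899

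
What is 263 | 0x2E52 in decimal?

12119

263 = 00000100000111
0x2E52 = 10111001010010
 OR → 10111101010111 = 12119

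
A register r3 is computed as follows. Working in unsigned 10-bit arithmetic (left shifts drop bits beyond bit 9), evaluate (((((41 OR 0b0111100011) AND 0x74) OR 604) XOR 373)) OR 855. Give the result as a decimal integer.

41 = 0000101001
0b0111100011 = 0111100011
→ OR → 0111101011 = 491
0x74 = 0001110100
→ AND → 0001100000 = 96
604 = 1001011100
→ OR → 1001111100 = 636
373 = 0101110101
→ XOR → 1100001001 = 777
855 = 1101010111
→ OR → 1101011111 = 863

863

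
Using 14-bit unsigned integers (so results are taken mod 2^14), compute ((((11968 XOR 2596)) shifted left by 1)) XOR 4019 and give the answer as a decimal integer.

11968 = 10111011000000
2596 = 00101000100100
→ XOR → 10010011100100 = 9444
→ shifted left by 1 (mod 2^14) → 00100111001000 = 2504
4019 = 00111110110011
→ XOR → 00011001111011 = 1659

1659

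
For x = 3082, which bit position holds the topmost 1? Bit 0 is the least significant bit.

3082 = 110000001010
The topmost 1 is at position 11 (since 2^11 = 2048 ≤ 3082 < 4096).

11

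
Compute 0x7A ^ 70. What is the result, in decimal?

0x7A = 1111010
70 = 1000110
XOR → 0111100 = 60

60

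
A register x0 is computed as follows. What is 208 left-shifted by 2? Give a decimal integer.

832

208 = 0011010000
shift left by 2 → 1101000000 = 832
(equivalently, 208 × 2^2 = 208 × 4)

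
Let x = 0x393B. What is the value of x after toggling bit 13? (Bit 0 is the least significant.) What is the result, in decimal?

x = 11100100111011
bit 13 is currently 1; toggle it via x ^ (1 << 13) = x ^ 8192
→ 01100100111011 = 6459

6459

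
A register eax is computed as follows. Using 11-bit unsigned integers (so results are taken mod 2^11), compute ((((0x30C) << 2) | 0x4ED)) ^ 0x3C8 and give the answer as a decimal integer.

0x30C = 01100001100
→ << 2 (mod 2^11) → 10000110000 = 1072
0x4ED = 10011101101
→ | → 10011111101 = 1277
0x3C8 = 01111001000
→ ^ → 11100110101 = 1845

1845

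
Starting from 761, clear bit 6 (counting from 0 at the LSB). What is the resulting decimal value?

x = 1011111001
bit 6 is currently 1; clear it via x & ~(1 << 6) = x & ~64
→ 1010111001 = 697

697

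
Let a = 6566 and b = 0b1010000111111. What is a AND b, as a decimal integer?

6566 = 1100110100110
b = 1010000111111
AND → 1000000100110 = 4134

4134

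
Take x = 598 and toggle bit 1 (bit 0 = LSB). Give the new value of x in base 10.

596

x = 01001010110
bit 1 is currently 1; toggle it via x ^ (1 << 1) = x ^ 2
→ 01001010100 = 596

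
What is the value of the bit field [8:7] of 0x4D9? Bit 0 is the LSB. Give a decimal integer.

1

v = 10011011001
Shift right by 7: 1001
Mask low 2 bits: 01 = 1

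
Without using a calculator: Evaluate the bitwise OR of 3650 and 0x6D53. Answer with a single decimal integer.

28499

3650 = 000111001000010
0x6D53 = 110110101010011
 OR → 110111101010011 = 28499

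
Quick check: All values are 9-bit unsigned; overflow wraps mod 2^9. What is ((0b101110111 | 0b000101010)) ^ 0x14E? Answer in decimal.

0b101110111 = 101110111
0b000101010 = 000101010
→ | → 101111111 = 383
0x14E = 101001110
→ ^ → 000110001 = 49

49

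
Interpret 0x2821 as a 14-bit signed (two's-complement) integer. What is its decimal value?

pattern = 10100000100001 (MSB is 1 ⇒ negative)
Invert: 01011111011110, add 1 → 01011111011111 = 6111, so the value is -6111.
(Equivalently: 10273 - 2^14 = 10273 - 16384 = -6111.)

-6111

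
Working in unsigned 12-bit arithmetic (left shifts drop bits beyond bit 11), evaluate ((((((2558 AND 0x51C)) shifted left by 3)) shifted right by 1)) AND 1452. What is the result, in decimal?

1056

2558 = 100111111110
0x51C = 010100011100
→ AND → 000100011100 = 284
→ shifted left by 3 (mod 2^12) → 100011100000 = 2272
→ shifted right by 1 → 010001110000 = 1136
1452 = 010110101100
→ AND → 010000100000 = 1056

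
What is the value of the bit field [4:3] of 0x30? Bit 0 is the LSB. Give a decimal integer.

2

v = 00110000
Shift right by 3: 00110
Mask low 2 bits: 10 = 2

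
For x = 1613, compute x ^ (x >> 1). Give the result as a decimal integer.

1387

x = 11001001101 = 1613
x>>1 = 01100100110
XOR  = 10101101011 = 1387
(x ^ (x >> 1) gives the standard binary-reflected Gray code of x.)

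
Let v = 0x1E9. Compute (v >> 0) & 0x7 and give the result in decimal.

v = 000111101001
Shift right by 0: 000111101001
Mask low 3 bits: 001 = 1

1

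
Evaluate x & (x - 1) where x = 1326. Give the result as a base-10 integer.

1324

x = 10100101110 = 1326
x - 1 = 10100101101
AND   = 10100101100 = 1324
(x & (x - 1) clears the lowest set bit of x.)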